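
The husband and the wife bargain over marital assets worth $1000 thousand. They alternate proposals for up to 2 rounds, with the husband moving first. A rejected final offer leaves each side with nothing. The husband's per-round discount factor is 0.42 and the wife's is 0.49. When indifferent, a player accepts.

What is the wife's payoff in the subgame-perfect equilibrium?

490

Round 2 (the wife proposes): rejection yields 0 for the husband; the wife offers 0 and keeps 1000.
Round 1 (the husband proposes): the wife can get 1000 next round, worth 0.49 × 1000 = 490 now, so the husband offers 490, keeping 510.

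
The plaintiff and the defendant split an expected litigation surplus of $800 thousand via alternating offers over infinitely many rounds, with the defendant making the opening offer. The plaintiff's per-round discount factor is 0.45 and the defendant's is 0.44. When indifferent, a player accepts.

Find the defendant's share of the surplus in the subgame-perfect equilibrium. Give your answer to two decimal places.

548.63

In a stationary SPE each proposer offers the other exactly their discounted continuation value.
If the defendant keeps x when proposing and the plaintiff keeps y when proposing, then x = 800 − 0.45y and y = 800 − 0.44x.
Solving: x = 800(1 − 0.45) / (1 − 0.44·0.45) = 440 / 0.802 ≈ 548.6284.
The plaintiff gets 800 − 548.6284 ≈ 251.3716.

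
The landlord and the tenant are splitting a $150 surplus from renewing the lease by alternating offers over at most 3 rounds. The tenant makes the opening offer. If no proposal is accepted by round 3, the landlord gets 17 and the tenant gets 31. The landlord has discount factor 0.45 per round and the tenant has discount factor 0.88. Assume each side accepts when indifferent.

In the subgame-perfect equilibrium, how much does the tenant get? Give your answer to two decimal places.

Round 3 (the tenant proposes): the landlord gets 17 if talks fail, so the tenant offers 17 and keeps 133.
Round 2 (the landlord proposes): the tenant can get 133 next round, worth 0.88 × 133 = 117.04 now; the landlord offers that and keeps 32.96.
Round 1 (the tenant proposes): the landlord can get 32.96 next round, worth 0.45 × 32.96 = 14.832 now; the tenant offers that and keeps 135.168.

135.17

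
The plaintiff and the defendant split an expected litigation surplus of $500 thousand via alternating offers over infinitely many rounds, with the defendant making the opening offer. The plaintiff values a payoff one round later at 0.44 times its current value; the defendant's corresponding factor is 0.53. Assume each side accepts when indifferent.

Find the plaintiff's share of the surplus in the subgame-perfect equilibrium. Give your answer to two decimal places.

In a stationary SPE each proposer offers the other exactly their discounted continuation value.
If the defendant keeps x when proposing and the plaintiff keeps y when proposing, then x = 500 − 0.44y and y = 500 − 0.53x.
Solving: x = 500(1 − 0.44) / (1 − 0.53·0.44) = 280 / 0.7668 ≈ 365.1539.
The plaintiff gets 500 − 365.1539 ≈ 134.8461.

134.85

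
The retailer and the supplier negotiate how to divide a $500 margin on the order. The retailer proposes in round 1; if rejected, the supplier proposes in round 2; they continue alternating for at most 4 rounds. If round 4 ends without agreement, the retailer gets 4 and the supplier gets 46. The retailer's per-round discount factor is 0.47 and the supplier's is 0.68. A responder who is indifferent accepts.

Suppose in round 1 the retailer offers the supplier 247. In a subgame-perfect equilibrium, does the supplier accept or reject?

Round 4 (the supplier proposes): the retailer gets 4 if talks fail, so the supplier offers 4 and keeps 496.
Round 3 (the retailer proposes): the supplier can get 496 next round, worth 0.68 × 496 = 337.28 now. The retailer offers 337.28 and keeps 500 − 337.28 = 162.72.
Round 2 (the supplier proposes): the retailer can get 162.72 next round, worth 0.47 × 162.72 = 76.4784 now. The supplier offers 76.4784 and keeps 500 − 76.4784 = 423.5216.
So by rejecting in round 1, the supplier gets 423.5216 next round, worth 0.68 × 423.5216 = 287.994688 now.
Offer 247 < 287.994688, so the supplier rejects.

Reject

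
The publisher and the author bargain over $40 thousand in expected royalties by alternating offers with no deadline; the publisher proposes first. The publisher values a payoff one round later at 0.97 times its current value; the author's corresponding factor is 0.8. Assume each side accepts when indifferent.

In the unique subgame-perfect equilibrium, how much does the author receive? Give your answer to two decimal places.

4.29

In a stationary SPE each proposer offers the other exactly their discounted continuation value.
If the publisher keeps x when proposing and the author keeps y when proposing, then x = 40 − 0.8y and y = 40 − 0.97x.
Solving: x = 40(1 − 0.8) / (1 − 0.97·0.8) = 8 / 0.224 ≈ 35.7143.
The author gets 40 − 35.7143 ≈ 4.2857.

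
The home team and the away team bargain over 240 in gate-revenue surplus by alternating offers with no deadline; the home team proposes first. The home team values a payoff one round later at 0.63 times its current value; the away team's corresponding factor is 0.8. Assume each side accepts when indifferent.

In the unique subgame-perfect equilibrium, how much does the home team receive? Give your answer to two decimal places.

When the home team proposes, the away team accepts any offer worth at least 0.8 times what the away team would get by proposing next round; and vice versa.
This gives x = 240 − 0.8y and y = 240 − 0.63x, where x and y are each side's share when it proposes.
Hence (1 − 0.8·0.63)x = 240(1 − 0.8), i.e. 0.496·x = 48.
x ≈ 96.7742; the away team's share is 240 − x ≈ 143.2258.

96.77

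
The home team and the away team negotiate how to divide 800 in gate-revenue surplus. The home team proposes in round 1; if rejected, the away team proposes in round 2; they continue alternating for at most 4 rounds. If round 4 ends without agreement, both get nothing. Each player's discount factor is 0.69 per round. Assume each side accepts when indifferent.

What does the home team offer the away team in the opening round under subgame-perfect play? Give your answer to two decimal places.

433.93

By backward induction:
Round 4 (the away team proposes): rejection yields 0 for the home team; the away team offers 0 and keeps 800.
Round 3 (the home team proposes): the away team can get 800 next round, worth 0.69 × 800 = 552 now, so the home team offers 552, keeping 248.
Round 2 (the away team proposes): the home team can get 248 next round, worth 0.69 × 248 = 171.12 now. The away team offers 171.12 and keeps 800 − 171.12 = 628.88.
Round 1 (the home team proposes): the away team can get 628.88 next round, worth 0.69 × 628.88 = 433.9272 now. The home team offers 433.9272 and keeps 800 − 433.9272 = 366.0728.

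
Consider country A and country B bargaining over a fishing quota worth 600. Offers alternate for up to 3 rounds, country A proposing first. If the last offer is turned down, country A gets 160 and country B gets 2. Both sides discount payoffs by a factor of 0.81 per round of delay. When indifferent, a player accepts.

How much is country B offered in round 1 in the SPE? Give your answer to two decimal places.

93.65

Solve by backward induction from round 3.
Round 3 (country A proposes): country B gets 2 if talks fail, so country A offers 2 and keeps 598.
Round 2 (country B proposes): country A can get 598 next round, worth 0.81 × 598 = 484.38 now. Country B offers 484.38 and keeps 600 − 484.38 = 115.62.
Round 1 (country A proposes): country B can get 115.62 next round, worth 0.81 × 115.62 = 93.6522 now; country A offers that and keeps 506.3478.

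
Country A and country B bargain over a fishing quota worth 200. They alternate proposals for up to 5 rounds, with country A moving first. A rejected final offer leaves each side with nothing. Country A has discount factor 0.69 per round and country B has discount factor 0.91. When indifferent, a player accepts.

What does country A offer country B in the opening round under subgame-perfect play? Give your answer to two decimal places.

By backward induction:
Round 5 (country A proposes): rejection yields 0 for country B; country A offers 0 and keeps 200.
Round 4 (country B proposes): country A can get 200 next round, worth 0.69 × 200 = 138 now, so country B offers 138, keeping 62.
Round 3 (country A proposes): country B can get 62 next round, worth 0.91 × 62 = 56.42 now. Country A offers 56.42 and keeps 200 − 56.42 = 143.58.
Round 2 (country B proposes): country A can get 143.58 next round, worth 0.69 × 143.58 = 99.0702 now; country B offers that and keeps 100.9298.
Round 1 (country A proposes): country B can get 100.9298 next round, worth 0.91 × 100.9298 = 91.846118 now. Country A offers 91.846118 and keeps 200 − 91.846118 = 108.153882.

91.85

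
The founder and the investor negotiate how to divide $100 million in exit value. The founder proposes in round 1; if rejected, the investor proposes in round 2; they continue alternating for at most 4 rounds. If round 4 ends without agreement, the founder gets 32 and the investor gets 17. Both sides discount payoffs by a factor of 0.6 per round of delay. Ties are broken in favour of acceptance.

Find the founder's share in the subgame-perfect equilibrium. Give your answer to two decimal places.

By backward induction:
Round 4 (the investor proposes): the founder gets 32 if talks fail, so the investor offers 32 and keeps 68.
Round 3 (the founder proposes): the investor can get 68 next round, worth 0.6 × 68 = 40.8 now. The founder offers 40.8 and keeps 100 − 40.8 = 59.2.
Round 2 (the investor proposes): the founder can get 59.2 next round, worth 0.6 × 59.2 = 35.52 now, so the investor offers 35.52, keeping 64.48.
Round 1 (the founder proposes): the investor can get 64.48 next round, worth 0.6 × 64.48 = 38.688 now. The founder offers 38.688 and keeps 100 − 38.688 = 61.312.

61.31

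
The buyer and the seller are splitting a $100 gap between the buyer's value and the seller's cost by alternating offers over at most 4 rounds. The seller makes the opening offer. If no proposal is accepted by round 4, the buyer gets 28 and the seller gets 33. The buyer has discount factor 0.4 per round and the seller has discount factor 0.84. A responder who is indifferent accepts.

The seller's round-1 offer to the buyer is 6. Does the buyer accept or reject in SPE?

Round 4 (the buyer proposes): the seller gets 33 if talks fail, so the buyer offers 33 and keeps 67.
Round 3 (the seller proposes): the buyer can get 67 next round, worth 0.4 × 67 = 26.8 now; the seller offers that and keeps 73.2.
Round 2 (the buyer proposes): the seller can get 73.2 next round, worth 0.84 × 73.2 = 61.488 now, so the buyer offers 61.488, keeping 38.512.
So by rejecting in round 1, the buyer gets 38.512 next round, worth 0.4 × 38.512 = 15.4048 now.
Offer 6 < 15.4048, so the buyer rejects.

Reject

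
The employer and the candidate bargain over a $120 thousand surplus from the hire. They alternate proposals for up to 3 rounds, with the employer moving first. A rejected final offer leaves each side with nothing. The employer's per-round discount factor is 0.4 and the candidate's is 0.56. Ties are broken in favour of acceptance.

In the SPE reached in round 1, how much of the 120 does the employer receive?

79.68

Round 3 (the employer proposes): the candidate will accept anything ≥ 0, so the employer offers 0 and keeps 120.
Round 2 (the candidate proposes): the employer can get 120 next round, worth 0.4 × 120 = 48 now. The candidate offers 48 and keeps 120 − 48 = 72.
Round 1 (the employer proposes): the candidate can get 72 next round, worth 0.56 × 72 = 40.32 now, so the employer offers 40.32, keeping 79.68.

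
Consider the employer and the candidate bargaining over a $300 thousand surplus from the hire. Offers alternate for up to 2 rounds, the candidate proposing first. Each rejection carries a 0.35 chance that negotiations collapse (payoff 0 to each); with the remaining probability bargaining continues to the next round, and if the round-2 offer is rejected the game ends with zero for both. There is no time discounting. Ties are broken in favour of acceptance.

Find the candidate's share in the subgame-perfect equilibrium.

105

By backward induction:
Round 2 (the employer proposes): the candidate will accept anything ≥ 0, so the employer offers 0 and keeps 300.
Round 1 (the candidate proposes): rejecting gives the employer an expected 0.65 × 300 = 195; the candidate offers that and keeps 105.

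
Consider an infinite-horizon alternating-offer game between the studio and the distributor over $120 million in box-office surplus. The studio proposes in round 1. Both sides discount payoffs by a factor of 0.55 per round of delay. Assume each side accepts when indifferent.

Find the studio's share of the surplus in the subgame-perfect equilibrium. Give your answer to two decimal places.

77.42

In a stationary SPE each proposer offers the other exactly their discounted continuation value.
If the studio keeps x when proposing and the distributor keeps y when proposing, then x = 120 − 0.55y and y = 120 − 0.55x.
Solving: x = 120(1 − 0.55) / (1 − 0.55·0.55) = 54 / 0.6975 ≈ 77.4194.
The distributor gets 120 − 77.4194 ≈ 42.5806.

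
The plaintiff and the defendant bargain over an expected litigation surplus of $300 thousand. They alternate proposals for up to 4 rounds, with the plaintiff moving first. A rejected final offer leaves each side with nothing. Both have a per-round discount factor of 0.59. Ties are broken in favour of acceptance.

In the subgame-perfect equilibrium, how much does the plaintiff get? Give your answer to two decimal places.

165.82

Solve by backward induction from round 4.
Round 4 (the defendant proposes): the plaintiff will accept anything ≥ 0, so the defendant offers 0 and keeps 300.
Round 3 (the plaintiff proposes): the defendant can get 300 next round, worth 0.59 × 300 = 177 now, so the plaintiff offers 177, keeping 123.
Round 2 (the defendant proposes): the plaintiff can get 123 next round, worth 0.59 × 123 = 72.57 now; the defendant offers that and keeps 227.43.
Round 1 (the plaintiff proposes): the defendant can get 227.43 next round, worth 0.59 × 227.43 = 134.1837 now. The plaintiff offers 134.1837 and keeps 300 − 134.1837 = 165.8163.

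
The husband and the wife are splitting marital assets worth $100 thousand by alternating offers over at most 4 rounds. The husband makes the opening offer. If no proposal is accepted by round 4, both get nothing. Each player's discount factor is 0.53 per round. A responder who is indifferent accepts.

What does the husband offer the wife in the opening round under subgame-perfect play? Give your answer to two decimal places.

Round 4 (the wife proposes): rejection yields 0 for the husband; the wife offers 0 and keeps 100.
Round 3 (the husband proposes): the wife can get 100 next round, worth 0.53 × 100 = 53 now, so the husband offers 53, keeping 47.
Round 2 (the wife proposes): the husband can get 47 next round, worth 0.53 × 47 = 24.91 now. The wife offers 24.91 and keeps 100 − 24.91 = 75.09.
Round 1 (the husband proposes): the wife can get 75.09 next round, worth 0.53 × 75.09 = 39.7977 now. The husband offers 39.7977 and keeps 100 − 39.7977 = 60.2023.

39.80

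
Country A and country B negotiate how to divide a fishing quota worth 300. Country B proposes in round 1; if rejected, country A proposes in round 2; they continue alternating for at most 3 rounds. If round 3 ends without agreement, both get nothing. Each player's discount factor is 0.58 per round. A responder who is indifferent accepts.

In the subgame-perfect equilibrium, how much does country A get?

Round 3 (country B proposes): rejection yields 0 for country A; country B offers 0 and keeps 300.
Round 2 (country A proposes): country B can get 300 next round, worth 0.58 × 300 = 174 now, so country A offers 174, keeping 126.
Round 1 (country B proposes): country A can get 126 next round, worth 0.58 × 126 = 73.08 now, so country B offers 73.08, keeping 226.92.

73.08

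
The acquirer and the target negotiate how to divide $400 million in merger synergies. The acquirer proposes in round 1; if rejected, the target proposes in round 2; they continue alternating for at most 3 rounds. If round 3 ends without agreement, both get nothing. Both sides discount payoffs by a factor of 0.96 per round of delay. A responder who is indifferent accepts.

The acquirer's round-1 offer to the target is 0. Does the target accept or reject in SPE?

Round 3 (the acquirer proposes): rejection yields 0 for the target; the acquirer offers 0 and keeps 400.
Round 2 (the target proposes): the acquirer can get 400 next round, worth 0.96 × 400 = 384 now. The target offers 384 and keeps 400 − 384 = 16.
So by rejecting in round 1, the target gets 16 next round, worth 0.96 × 16 = 15.36 now.
Offer 0 < 15.36, so the target rejects.

Reject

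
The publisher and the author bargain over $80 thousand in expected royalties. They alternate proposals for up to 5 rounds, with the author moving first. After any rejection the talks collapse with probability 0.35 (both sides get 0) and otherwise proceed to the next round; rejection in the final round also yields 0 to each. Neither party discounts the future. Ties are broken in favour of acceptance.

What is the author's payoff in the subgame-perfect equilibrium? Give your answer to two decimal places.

54.11

Round 5 (the author proposes): the publisher will accept anything ≥ 0, so the author offers 0 and keeps 80.
Round 4 (the publisher proposes): rejecting gives the author an expected 0.65 × 80 = 52; the publisher offers that and keeps 28.
Round 3 (the author proposes): rejecting gives the publisher an expected 0.65 × 28 = 18.2. The author offers 18.2 and keeps 80 − 18.2 = 61.8.
Round 2 (the publisher proposes): rejecting gives the author an expected 0.65 × 61.8 = 40.17, so the publisher offers 40.17, keeping 39.83.
Round 1 (the author proposes): rejecting gives the publisher an expected 0.65 × 39.83 = 25.8895. The author offers 25.8895 and keeps 80 − 25.8895 = 54.1105.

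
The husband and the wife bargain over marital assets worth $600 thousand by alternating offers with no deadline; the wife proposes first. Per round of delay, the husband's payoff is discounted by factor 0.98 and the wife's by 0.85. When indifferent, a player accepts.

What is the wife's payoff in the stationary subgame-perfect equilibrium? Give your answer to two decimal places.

71.86

When the wife proposes, the husband accepts any offer worth at least 0.98 times what the husband would get by proposing next round; and vice versa.
This gives x = 600 − 0.98y and y = 600 − 0.85x, where x and y are each side's share when it proposes.
Hence (1 − 0.98·0.85)x = 600(1 − 0.98), i.e. 0.167·x = 12.
x ≈ 71.8563; the husband's share is 600 − x ≈ 528.1437.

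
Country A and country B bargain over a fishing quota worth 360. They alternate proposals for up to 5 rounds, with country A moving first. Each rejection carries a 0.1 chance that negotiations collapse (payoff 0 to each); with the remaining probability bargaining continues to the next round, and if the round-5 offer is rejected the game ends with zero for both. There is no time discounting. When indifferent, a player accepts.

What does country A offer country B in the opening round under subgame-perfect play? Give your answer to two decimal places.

Round 5 (country A proposes): country B will accept anything ≥ 0, so country A offers 0 and keeps 360.
Round 4 (country B proposes): rejecting gives country A an expected 0.9 × 360 = 324, so country B offers 324, keeping 36.
Round 3 (country A proposes): rejecting gives country B an expected 0.9 × 36 = 32.4. Country A offers 32.4 and keeps 360 − 32.4 = 327.6.
Round 2 (country B proposes): rejecting gives country A an expected 0.9 × 327.6 = 294.84. Country B offers 294.84 and keeps 360 − 294.84 = 65.16.
Round 1 (country A proposes): rejecting gives country B an expected 0.9 × 65.16 = 58.644, so country A offers 58.644, keeping 301.356.

58.64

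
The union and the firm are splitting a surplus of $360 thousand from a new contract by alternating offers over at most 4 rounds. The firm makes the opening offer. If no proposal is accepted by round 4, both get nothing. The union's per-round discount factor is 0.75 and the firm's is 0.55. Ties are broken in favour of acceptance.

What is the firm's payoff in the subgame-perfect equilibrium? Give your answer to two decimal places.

127.13

Round 4 (the union proposes): rejection yields 0 for the firm; the union offers 0 and keeps 360.
Round 3 (the firm proposes): the union can get 360 next round, worth 0.75 × 360 = 270 now. The firm offers 270 and keeps 360 − 270 = 90.
Round 2 (the union proposes): the firm can get 90 next round, worth 0.55 × 90 = 49.5 now. The union offers 49.5 and keeps 360 − 49.5 = 310.5.
Round 1 (the firm proposes): the union can get 310.5 next round, worth 0.75 × 310.5 = 232.875 now. The firm offers 232.875 and keeps 360 − 232.875 = 127.125.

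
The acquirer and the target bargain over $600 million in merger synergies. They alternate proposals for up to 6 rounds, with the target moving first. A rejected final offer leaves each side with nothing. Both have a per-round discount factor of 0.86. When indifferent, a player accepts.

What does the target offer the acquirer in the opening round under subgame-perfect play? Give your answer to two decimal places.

Round 6 (the acquirer proposes): rejection yields 0 for the target; the acquirer offers 0 and keeps 600.
Round 5 (the target proposes): the acquirer can get 600 next round, worth 0.86 × 600 = 516 now, so the target offers 516, keeping 84.
Round 4 (the acquirer proposes): the target can get 84 next round, worth 0.86 × 84 = 72.24 now; the acquirer offers that and keeps 527.76.
Round 3 (the target proposes): the acquirer can get 527.76 next round, worth 0.86 × 527.76 = 453.8736 now; the target offers that and keeps 146.1264.
Round 2 (the acquirer proposes): the target can get 146.1264 next round, worth 0.86 × 146.1264 = 125.668704 now, so the acquirer offers 125.668704, keeping 474.331296.
Round 1 (the target proposes): the acquirer can get 474.331296 next round, worth 0.86 × 474.331296 = 407.92491456 now; the target offers that and keeps 192.07508544.

407.92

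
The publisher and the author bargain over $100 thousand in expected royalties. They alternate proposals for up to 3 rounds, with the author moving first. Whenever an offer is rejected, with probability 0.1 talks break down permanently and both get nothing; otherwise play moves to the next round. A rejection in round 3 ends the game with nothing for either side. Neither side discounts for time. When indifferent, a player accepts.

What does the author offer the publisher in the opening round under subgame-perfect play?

Round 3 (the author proposes): the publisher will accept anything ≥ 0, so the author offers 0 and keeps 100.
Round 2 (the publisher proposes): rejecting gives the author an expected 0.9 × 100 = 90, so the publisher offers 90, keeping 10.
Round 1 (the author proposes): rejecting gives the publisher an expected 0.9 × 10 = 9. The author offers 9 and keeps 100 − 9 = 91.

9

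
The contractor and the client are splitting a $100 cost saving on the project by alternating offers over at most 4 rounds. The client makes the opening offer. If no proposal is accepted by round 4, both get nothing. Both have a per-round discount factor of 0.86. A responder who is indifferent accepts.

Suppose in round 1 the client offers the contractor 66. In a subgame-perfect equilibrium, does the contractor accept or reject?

Reject

Work out the contractor's continuation value if the offer is rejected.
Round 4 (the contractor proposes): the client will accept anything ≥ 0, so the contractor offers 0 and keeps 100.
Round 3 (the client proposes): the contractor can get 100 next round, worth 0.86 × 100 = 86 now. The client offers 86 and keeps 100 − 86 = 14.
Round 2 (the contractor proposes): the client can get 14 next round, worth 0.86 × 14 = 12.04 now, so the contractor offers 12.04, keeping 87.96.
So by rejecting in round 1, the contractor gets 87.96 next round, worth 0.86 × 87.96 = 75.6456 now.
Offer 66 < 75.6456, so the contractor rejects.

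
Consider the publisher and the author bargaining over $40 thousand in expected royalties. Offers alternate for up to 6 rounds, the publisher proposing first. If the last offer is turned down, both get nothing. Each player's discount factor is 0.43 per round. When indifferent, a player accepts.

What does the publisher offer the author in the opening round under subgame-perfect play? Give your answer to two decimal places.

12.20

Round 6 (the author proposes): the publisher will accept anything ≥ 0, so the author offers 0 and keeps 40.
Round 5 (the publisher proposes): the author can get 40 next round, worth 0.43 × 40 = 17.2 now. The publisher offers 17.2 and keeps 40 − 17.2 = 22.8.
Round 4 (the author proposes): the publisher can get 22.8 next round, worth 0.43 × 22.8 = 9.804 now; the author offers that and keeps 30.196.
Round 3 (the publisher proposes): the author can get 30.196 next round, worth 0.43 × 30.196 = 12.98428 now; the publisher offers that and keeps 27.01572.
Round 2 (the author proposes): the publisher can get 27.01572 next round, worth 0.43 × 27.01572 = 11.6167596 now; the author offers that and keeps 28.3832404.
Round 1 (the publisher proposes): the author can get 28.3832404 next round, worth 0.43 × 28.3832404 = 12.204793372 now, so the publisher offers 12.204793372, keeping 27.795206628.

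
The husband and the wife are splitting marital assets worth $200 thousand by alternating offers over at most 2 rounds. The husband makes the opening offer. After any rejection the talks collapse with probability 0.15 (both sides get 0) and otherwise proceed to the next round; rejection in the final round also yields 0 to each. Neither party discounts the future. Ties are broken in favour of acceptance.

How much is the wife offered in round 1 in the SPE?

170

By backward induction:
Round 2 (the wife proposes): rejection yields 0 for the husband; the wife offers 0 and keeps 200.
Round 1 (the husband proposes): rejecting gives the wife an expected 0.85 × 200 = 170. The husband offers 170 and keeps 200 − 170 = 30.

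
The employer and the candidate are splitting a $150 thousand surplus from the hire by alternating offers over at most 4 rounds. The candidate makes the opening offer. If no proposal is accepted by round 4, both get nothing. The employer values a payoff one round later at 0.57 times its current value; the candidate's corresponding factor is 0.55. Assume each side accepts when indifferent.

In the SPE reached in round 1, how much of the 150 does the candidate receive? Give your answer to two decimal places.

By backward induction:
Round 4 (the employer proposes): rejection yields 0 for the candidate; the employer offers 0 and keeps 150.
Round 3 (the candidate proposes): the employer can get 150 next round, worth 0.57 × 150 = 85.5 now, so the candidate offers 85.5, keeping 64.5.
Round 2 (the employer proposes): the candidate can get 64.5 next round, worth 0.55 × 64.5 = 35.475 now; the employer offers that and keeps 114.525.
Round 1 (the candidate proposes): the employer can get 114.525 next round, worth 0.57 × 114.525 = 65.27925 now, so the candidate offers 65.27925, keeping 84.72075.

84.72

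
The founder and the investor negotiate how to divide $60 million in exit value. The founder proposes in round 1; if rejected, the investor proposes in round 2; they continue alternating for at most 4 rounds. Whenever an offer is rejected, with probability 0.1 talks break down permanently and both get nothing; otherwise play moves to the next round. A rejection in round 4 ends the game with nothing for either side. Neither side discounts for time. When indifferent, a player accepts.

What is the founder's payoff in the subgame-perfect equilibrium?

Round 4 (the investor proposes): the founder will accept anything ≥ 0, so the investor offers 0 and keeps 60.
Round 3 (the founder proposes): rejecting gives the investor an expected 0.9 × 60 = 54, so the founder offers 54, keeping 6.
Round 2 (the investor proposes): rejecting gives the founder an expected 0.9 × 6 = 5.4; the investor offers that and keeps 54.6.
Round 1 (the founder proposes): rejecting gives the investor an expected 0.9 × 54.6 = 49.14; the founder offers that and keeps 10.86.

10.86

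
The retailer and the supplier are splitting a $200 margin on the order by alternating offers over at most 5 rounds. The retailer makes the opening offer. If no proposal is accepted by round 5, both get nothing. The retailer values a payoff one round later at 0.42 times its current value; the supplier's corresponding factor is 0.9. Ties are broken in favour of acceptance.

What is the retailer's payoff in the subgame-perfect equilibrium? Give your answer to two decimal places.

56.14

Round 5 (the retailer proposes): the supplier will accept anything ≥ 0, so the retailer offers 0 and keeps 200.
Round 4 (the supplier proposes): the retailer can get 200 next round, worth 0.42 × 200 = 84 now. The supplier offers 84 and keeps 200 − 84 = 116.
Round 3 (the retailer proposes): the supplier can get 116 next round, worth 0.9 × 116 = 104.4 now. The retailer offers 104.4 and keeps 200 − 104.4 = 95.6.
Round 2 (the supplier proposes): the retailer can get 95.6 next round, worth 0.42 × 95.6 = 40.152 now, so the supplier offers 40.152, keeping 159.848.
Round 1 (the retailer proposes): the supplier can get 159.848 next round, worth 0.9 × 159.848 = 143.8632 now. The retailer offers 143.8632 and keeps 200 − 143.8632 = 56.1368.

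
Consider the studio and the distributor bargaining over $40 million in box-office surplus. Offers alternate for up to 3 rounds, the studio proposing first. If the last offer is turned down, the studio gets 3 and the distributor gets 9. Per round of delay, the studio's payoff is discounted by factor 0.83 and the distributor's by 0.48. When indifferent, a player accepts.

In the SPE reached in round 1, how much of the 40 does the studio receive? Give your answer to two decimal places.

33.15

Round 3 (the studio proposes): the distributor gets 9 if talks fail, so the studio offers 9 and keeps 31.
Round 2 (the distributor proposes): the studio can get 31 next round, worth 0.83 × 31 = 25.73 now. The distributor offers 25.73 and keeps 40 − 25.73 = 14.27.
Round 1 (the studio proposes): the distributor can get 14.27 next round, worth 0.48 × 14.27 = 6.8496 now. The studio offers 6.8496 and keeps 40 − 6.8496 = 33.1504.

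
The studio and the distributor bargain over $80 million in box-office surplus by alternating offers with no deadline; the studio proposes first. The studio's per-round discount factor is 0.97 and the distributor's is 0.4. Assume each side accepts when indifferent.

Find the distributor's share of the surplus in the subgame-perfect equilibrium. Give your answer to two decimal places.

In a stationary SPE each proposer offers the other exactly their discounted continuation value.
If the studio keeps x when proposing and the distributor keeps y when proposing, then x = 80 − 0.4y and y = 80 − 0.97x.
Solving: x = 80(1 − 0.4) / (1 − 0.97·0.4) = 48 / 0.612 ≈ 78.4314.
The distributor gets 80 − 78.4314 ≈ 1.5686.

1.57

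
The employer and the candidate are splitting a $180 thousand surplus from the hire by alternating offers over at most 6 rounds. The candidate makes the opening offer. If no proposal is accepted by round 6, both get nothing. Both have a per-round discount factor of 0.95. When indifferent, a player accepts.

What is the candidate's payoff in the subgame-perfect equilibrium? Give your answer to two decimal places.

Round 6 (the employer proposes): rejection yields 0 for the candidate; the employer offers 0 and keeps 180.
Round 5 (the candidate proposes): the employer can get 180 next round, worth 0.95 × 180 = 171 now. The candidate offers 171 and keeps 180 − 171 = 9.
Round 4 (the employer proposes): the candidate can get 9 next round, worth 0.95 × 9 = 8.55 now. The employer offers 8.55 and keeps 180 − 8.55 = 171.45.
Round 3 (the candidate proposes): the employer can get 171.45 next round, worth 0.95 × 171.45 = 162.8775 now, so the candidate offers 162.8775, keeping 17.1225.
Round 2 (the employer proposes): the candidate can get 17.1225 next round, worth 0.95 × 17.1225 = 16.266375 now, so the employer offers 16.266375, keeping 163.733625.
Round 1 (the candidate proposes): the employer can get 163.733625 next round, worth 0.95 × 163.733625 = 155.54694375 now. The candidate offers 155.54694375 and keeps 180 − 155.54694375 = 24.45305625.

24.45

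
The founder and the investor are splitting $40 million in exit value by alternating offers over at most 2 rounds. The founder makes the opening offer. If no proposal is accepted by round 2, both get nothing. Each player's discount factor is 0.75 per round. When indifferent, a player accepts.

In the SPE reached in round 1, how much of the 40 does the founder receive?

10

Work backward from the last round.
Round 2 (the investor proposes): rejection yields 0 for the founder; the investor offers 0 and keeps 40.
Round 1 (the founder proposes): the investor can get 40 next round, worth 0.75 × 40 = 30 now, so the founder offers 30, keeping 10.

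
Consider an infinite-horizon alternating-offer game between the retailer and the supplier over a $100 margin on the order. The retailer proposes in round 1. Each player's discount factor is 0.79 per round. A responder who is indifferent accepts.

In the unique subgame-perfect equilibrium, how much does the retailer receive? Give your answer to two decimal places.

55.87

Let x be the retailer's share when the retailer proposes and y be the supplier's share when the supplier proposes.
The supplier accepts iff offered ≥ 0.79·y, so x = 100 − 0.79y. Symmetrically y = 100 − 0.79x.
Substituting: x = 100 − 0.79(100 − 0.79x), giving x(1 − 0.79·0.79) = 100(1 − 0.79).
So x = 100 × 0.21 / 0.3759 ≈ 55.8659, and the supplier receives 100 − x ≈ 44.1341.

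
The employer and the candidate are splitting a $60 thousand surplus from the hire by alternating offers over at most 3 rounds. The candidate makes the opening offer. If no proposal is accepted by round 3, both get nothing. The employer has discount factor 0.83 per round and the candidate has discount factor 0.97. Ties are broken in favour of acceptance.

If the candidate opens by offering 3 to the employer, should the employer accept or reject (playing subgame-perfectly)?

Accept

Round 3 (the candidate proposes): the employer will accept anything ≥ 0, so the candidate offers 0 and keeps 60.
Round 2 (the employer proposes): the candidate can get 60 next round, worth 0.97 × 60 = 58.2 now, so the employer offers 58.2, keeping 1.8.
So by rejecting in round 1, the employer gets 1.8 next round, worth 0.83 × 1.8 = 1.494 now.
Offer 3 ≥ 1.494, so the employer accepts.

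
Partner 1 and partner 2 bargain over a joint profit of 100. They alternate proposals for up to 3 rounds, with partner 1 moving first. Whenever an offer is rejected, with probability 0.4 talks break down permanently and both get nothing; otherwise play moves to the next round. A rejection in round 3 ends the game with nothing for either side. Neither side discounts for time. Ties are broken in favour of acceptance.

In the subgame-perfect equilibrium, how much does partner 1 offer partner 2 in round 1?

Round 3 (partner 1 proposes): rejection yields 0 for partner 2; partner 1 offers 0 and keeps 100.
Round 2 (partner 2 proposes): rejecting gives partner 1 an expected 0.6 × 100 = 60, so partner 2 offers 60, keeping 40.
Round 1 (partner 1 proposes): rejecting gives partner 2 an expected 0.6 × 40 = 24, so partner 1 offers 24, keeping 76.

24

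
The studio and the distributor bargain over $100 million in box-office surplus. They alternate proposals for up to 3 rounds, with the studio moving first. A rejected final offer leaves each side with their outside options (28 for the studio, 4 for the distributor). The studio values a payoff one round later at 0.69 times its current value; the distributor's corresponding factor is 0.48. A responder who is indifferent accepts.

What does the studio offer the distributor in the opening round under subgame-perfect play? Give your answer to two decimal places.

Round 3 (the studio proposes): the distributor gets 4 if talks fail, so the studio offers 4 and keeps 96.
Round 2 (the distributor proposes): the studio can get 96 next round, worth 0.69 × 96 = 66.24 now. The distributor offers 66.24 and keeps 100 − 66.24 = 33.76.
Round 1 (the studio proposes): the distributor can get 33.76 next round, worth 0.48 × 33.76 = 16.2048 now, so the studio offers 16.2048, keeping 83.7952.

16.20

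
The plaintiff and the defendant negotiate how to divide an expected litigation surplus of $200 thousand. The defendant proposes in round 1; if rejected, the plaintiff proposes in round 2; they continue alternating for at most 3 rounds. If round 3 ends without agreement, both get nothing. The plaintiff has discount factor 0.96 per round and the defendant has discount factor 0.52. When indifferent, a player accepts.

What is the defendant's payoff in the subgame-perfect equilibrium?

107.84

Round 3 (the defendant proposes): the plaintiff will accept anything ≥ 0, so the defendant offers 0 and keeps 200.
Round 2 (the plaintiff proposes): the defendant can get 200 next round, worth 0.52 × 200 = 104 now; the plaintiff offers that and keeps 96.
Round 1 (the defendant proposes): the plaintiff can get 96 next round, worth 0.96 × 96 = 92.16 now. The defendant offers 92.16 and keeps 200 − 92.16 = 107.84.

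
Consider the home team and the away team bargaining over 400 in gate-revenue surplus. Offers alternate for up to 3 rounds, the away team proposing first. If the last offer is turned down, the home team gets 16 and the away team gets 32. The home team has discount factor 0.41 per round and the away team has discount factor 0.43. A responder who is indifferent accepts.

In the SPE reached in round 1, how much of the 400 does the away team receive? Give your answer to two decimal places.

303.70

Round 3 (the away team proposes): the home team gets 16 if talks fail, so the away team offers 16 and keeps 384.
Round 2 (the home team proposes): the away team can get 384 next round, worth 0.43 × 384 = 165.12 now, so the home team offers 165.12, keeping 234.88.
Round 1 (the away team proposes): the home team can get 234.88 next round, worth 0.41 × 234.88 = 96.3008 now. The away team offers 96.3008 and keeps 400 − 96.3008 = 303.6992.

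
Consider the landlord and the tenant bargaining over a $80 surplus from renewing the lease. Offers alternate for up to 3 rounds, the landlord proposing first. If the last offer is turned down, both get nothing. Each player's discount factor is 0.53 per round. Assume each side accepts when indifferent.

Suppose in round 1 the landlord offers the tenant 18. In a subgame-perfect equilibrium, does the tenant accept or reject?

Reject

Work out the tenant's continuation value if the offer is rejected.
Round 3 (the landlord proposes): rejection yields 0 for the tenant; the landlord offers 0 and keeps 80.
Round 2 (the tenant proposes): the landlord can get 80 next round, worth 0.53 × 80 = 42.4 now. The tenant offers 42.4 and keeps 80 − 42.4 = 37.6.
So by rejecting in round 1, the tenant gets 37.6 next round, worth 0.53 × 37.6 = 19.928 now.
Offer 18 < 19.928, so the tenant rejects.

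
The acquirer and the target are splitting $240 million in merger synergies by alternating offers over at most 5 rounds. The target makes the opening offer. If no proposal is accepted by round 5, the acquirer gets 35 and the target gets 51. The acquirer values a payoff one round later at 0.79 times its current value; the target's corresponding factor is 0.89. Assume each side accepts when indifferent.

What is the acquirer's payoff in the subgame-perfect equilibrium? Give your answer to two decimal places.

52.82

Work backward from the last round.
Round 5 (the target proposes): the acquirer gets 35 if talks fail, so the target offers 35 and keeps 205.
Round 4 (the acquirer proposes): the target can get 205 next round, worth 0.89 × 205 = 182.45 now; the acquirer offers that and keeps 57.55.
Round 3 (the target proposes): the acquirer can get 57.55 next round, worth 0.79 × 57.55 = 45.4645 now. The target offers 45.4645 and keeps 240 − 45.4645 = 194.5355.
Round 2 (the acquirer proposes): the target can get 194.5355 next round, worth 0.89 × 194.5355 = 173.136595 now. The acquirer offers 173.136595 and keeps 240 − 173.136595 = 66.863405.
Round 1 (the target proposes): the acquirer can get 66.863405 next round, worth 0.79 × 66.863405 = 52.82208995 now; the target offers that and keeps 187.17791005.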